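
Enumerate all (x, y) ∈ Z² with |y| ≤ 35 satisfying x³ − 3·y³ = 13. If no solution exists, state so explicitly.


The equation is x³ - 3y³ = 13. For fixed y, x³ = 3·y³ + 13, so a solution requires the RHS to be a perfect cube.
Strategy: iterate y from -35 to 35, compute RHS = 3·y³ + 13, and check whether it is a (positive or negative) perfect cube.
Check small values of y:
  y = 0: RHS = 13 is not a perfect cube.
  y = 1: RHS = 16 is not a perfect cube.
  y = -1: RHS = 10 is not a perfect cube.
  y = 2: RHS = 37 is not a perfect cube.
  y = -2: RHS = -11 is not a perfect cube.
  y = 3: RHS = 94 is not a perfect cube.
  y = -3: RHS = -68 is not a perfect cube.
Continuing the search up to |y| = 35 finds no solutions either.
No (x, y) in the scanned range satisfies the equation.

No integer solutions with |y| ≤ 35.


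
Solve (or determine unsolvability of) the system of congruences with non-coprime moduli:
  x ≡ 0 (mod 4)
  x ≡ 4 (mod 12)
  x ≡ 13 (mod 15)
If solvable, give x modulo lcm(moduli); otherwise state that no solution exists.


Moduli 4, 12, 15 are not pairwise coprime, so CRT works modulo lcm(m_i) when all pairwise compatibility conditions hold.
Pairwise compatibility: gcd(m_i, m_j) must divide a_i - a_j for every pair.
Merge one congruence at a time:
  Start: x ≡ 0 (mod 4).
  Combine with x ≡ 4 (mod 12): gcd(4, 12) = 4; 4 - 0 = 4, which IS divisible by 4, so compatible.
    Write x = 0 + 4·t and substitute into x ≡ 4 (mod 12): 4·t ≡ 4 − 0 = 4 (mod 12).
    Divide the congruence (and modulus) by g = 4: 1·t ≡ 1 (mod 3).
    So t ≡ 1 (mod 3).
    Then x = 0 + 4·1 = 4, valid modulo lcm(4, 12) = 12: x ≡ 4 (mod 12).
  Combine with x ≡ 13 (mod 15): gcd(12, 15) = 3; 13 - 4 = 9, which IS divisible by 3, so compatible.
    Write x = 4 + 12·t and substitute into x ≡ 13 (mod 15): 12·t ≡ 13 − 4 = 9 (mod 15).
    Divide the congruence (and modulus) by g = 3: 4·t ≡ 3 (mod 5).
    The inverse of 4 mod 5 is 4 (since 4·4 = 16 = 3·5 + 1), so t ≡ 4·3 = 12 ≡ 2 (mod 5).
    Then x = 4 + 12·2 = 28, valid modulo lcm(12, 15) = 60: x ≡ 28 (mod 60).
Verify: 28 mod 4 = 0, 28 mod 12 = 4, 28 mod 15 = 13.

x ≡ 28 (mod 60).


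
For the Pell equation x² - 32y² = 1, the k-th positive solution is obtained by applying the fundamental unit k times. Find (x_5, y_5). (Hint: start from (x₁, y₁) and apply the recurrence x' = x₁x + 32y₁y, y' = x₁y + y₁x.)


Step 1: Find the fundamental solution (x₁, y₁) of x² - 32y² = 1.
  Expand √32 as a continued fraction. a₀ = ⌊√32⌋ = 5; iterate m_{k+1} = d_k·a_k − m_k, d_{k+1} = (32 − m_{k+1}²)/d_k, a_{k+1} = ⌊(a₀ + m_{k+1})/d_{k+1}⌋ (starting m₀ = 0, d₀ = 1), with convergents p_k = a_k·p_{k-1} + p_{k-2}, q_k = a_k·q_{k-1} + q_{k-2} (p₋₁ = 1, q₋₁ = 0):
  k = 0: a₀ = 5; p₀/q₀ = 5/1; p₀² − 32·q₀² = 25 − 32 = -7.
  k = 1: m = 5, d = 7, a = ⌊(5 + 5)/7⌋ = 1; p/q = (1·5 + 1)/(1·1 + 0) = 6/1; p² − 32·q² = 36 − 32 = 4.
  k = 2: m = 2, d = 4, a = ⌊(5 + 2)/4⌋ = 1; p/q = (1·6 + 5)/(1·1 + 1) = 11/2; p² − 32·q² = 121 − 128 = -7.
  k = 3: m = 2, d = 7, a = ⌊(5 + 2)/7⌋ = 1; p/q = (1·11 + 6)/(1·2 + 1) = 17/3; p² − 32·q² = 289 − 288 = 1.
  The first convergent with p² − 32·q² = 1 gives the fundamental solution (x₁, y₁) = (17, 3).
Step 2: Apply the recurrence (x_{n+1}, y_{n+1}) = (x₁x_n + 32y₁y_n, x₁y_n + y₁x_n) repeatedly.
  From (x_1, y_1) = (17, 3): x_2 = 17·17 + 32·3·3 = 577; y_2 = 17·3 + 3·17 = 102.
  From (x_2, y_2) = (577, 102): x_3 = 17·577 + 32·3·102 = 19601; y_3 = 17·102 + 3·577 = 3465.
  From (x_3, y_3) = (19601, 3465): x_4 = 17·19601 + 32·3·3465 = 665857; y_4 = 17·3465 + 3·19601 = 117708.
  From (x_4, y_4) = (665857, 117708): x_5 = 17·665857 + 32·3·117708 = 22619537; y_5 = 17·117708 + 3·665857 = 3998607.
Step 3: Verify x_5² - 32·y_5² = 511643454094369 - 511643454094368 = 1 (should be 1). ✓

(x_1, y_1) = (17, 3); (x_5, y_5) = (22619537, 3998607).


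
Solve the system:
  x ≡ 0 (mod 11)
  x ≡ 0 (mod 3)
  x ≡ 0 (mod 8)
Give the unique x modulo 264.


Moduli 11, 3, 8 are pairwise coprime; by CRT there is a unique solution modulo M = 11 · 3 · 8 = 264.
Solve pairwise, accumulating the modulus:
  Start with x ≡ 0 (mod 11).
  Combine with x ≡ 0 (mod 3): since gcd(11, 3) = 1, we get a unique residue mod 33.
    Write x = 0 + 11·t and substitute into x ≡ 0 (mod 3): 11·t ≡ 0 − 0 = 0 (mod 3).
    Reduce coefficients mod 3: 2·t ≡ 0 (mod 3).
    The inverse of 2 mod 3 is 2 (since 2·2 = 4 = 1·3 + 1), so t ≡ 2·0 = 0 ≡ 0 (mod 3).
    Then x = 0 + 11·0 = 0, valid modulo lcm(11, 3) = 33: x ≡ 0 (mod 33).
  Combine with x ≡ 0 (mod 8): since gcd(33, 8) = 1, we get a unique residue mod 264.
    Write x = 0 + 33·t and substitute into x ≡ 0 (mod 8): 33·t ≡ 0 − 0 = 0 (mod 8).
    Reduce coefficients mod 8: 1·t ≡ 0 (mod 8).
    So t ≡ 0 (mod 8).
    Then x = 0 + 33·0 = 0, valid modulo lcm(33, 8) = 264: x ≡ 0 (mod 264).
Verify: 0 mod 11 = 0 ✓, 0 mod 3 = 0 ✓, 0 mod 8 = 0 ✓.

x ≡ 0 (mod 264).


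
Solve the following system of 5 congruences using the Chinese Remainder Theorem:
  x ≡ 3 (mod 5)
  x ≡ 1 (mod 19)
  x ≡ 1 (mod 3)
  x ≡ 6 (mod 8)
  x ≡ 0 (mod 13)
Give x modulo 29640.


Product of moduli M = 5 · 19 · 3 · 8 · 13 = 29640.
Merge one congruence at a time:
  Start: x ≡ 3 (mod 5).
  Combine with x ≡ 1 (mod 19); new modulus lcm = 95.
    Write x = 3 + 5·t and substitute into x ≡ 1 (mod 19): 5·t ≡ 1 − 3 = -2 (mod 19).
    Reduce coefficients mod 19: 5·t ≡ 17 (mod 19).
    The inverse of 5 mod 19 is 4 (since 5·4 = 20 = 1·19 + 1), so t ≡ 4·17 = 68 ≡ 11 (mod 19).
    Then x = 3 + 5·11 = 58, valid modulo lcm(5, 19) = 95: x ≡ 58 (mod 95).
  Combine with x ≡ 1 (mod 3); new modulus lcm = 285.
    Write x = 58 + 95·t and substitute into x ≡ 1 (mod 3): 95·t ≡ 1 − 58 = -57 (mod 3).
    Reduce coefficients mod 3: 2·t ≡ 0 (mod 3).
    The inverse of 2 mod 3 is 2 (since 2·2 = 4 = 1·3 + 1), so t ≡ 2·0 = 0 ≡ 0 (mod 3).
    Then x = 58 + 95·0 = 58, valid modulo lcm(95, 3) = 285: x ≡ 58 (mod 285).
  Combine with x ≡ 6 (mod 8); new modulus lcm = 2280.
    Write x = 58 + 285·t and substitute into x ≡ 6 (mod 8): 285·t ≡ 6 − 58 = -52 (mod 8).
    Reduce coefficients mod 8: 5·t ≡ 4 (mod 8).
    The inverse of 5 mod 8 is 5 (since 5·5 = 25 = 3·8 + 1), so t ≡ 5·4 = 20 ≡ 4 (mod 8).
    Then x = 58 + 285·4 = 1198, valid modulo lcm(285, 8) = 2280: x ≡ 1198 (mod 2280).
  Combine with x ≡ 0 (mod 13); new modulus lcm = 29640.
    Write x = 1198 + 2280·t and substitute into x ≡ 0 (mod 13): 2280·t ≡ 0 − 1198 = -1198 (mod 13).
    Reduce coefficients mod 13: 5·t ≡ 11 (mod 13).
    The inverse of 5 mod 13 is 8 (since 5·8 = 40 = 3·13 + 1), so t ≡ 8·11 = 88 ≡ 10 (mod 13).
    Then x = 1198 + 2280·10 = 23998, valid modulo lcm(2280, 13) = 29640: x ≡ 23998 (mod 29640).
Verify against each original: 23998 mod 5 = 3, 23998 mod 19 = 1, 23998 mod 3 = 1, 23998 mod 8 = 6, 23998 mod 13 = 0.

x ≡ 23998 (mod 29640).


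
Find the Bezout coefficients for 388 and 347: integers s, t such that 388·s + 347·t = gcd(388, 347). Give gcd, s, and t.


Euclidean algorithm on (388, 347) — divide until remainder is 0:
  388 = 1 · 347 + 41
  347 = 8 · 41 + 19
  41 = 2 · 19 + 3
  19 = 6 · 3 + 1
  3 = 3 · 1 + 0
gcd(388, 347) = 1.
Track Bezout coefficients alongside the remainders: start with r₀ = 388 = a·1 + b·0 (s = 1, t = 0) and r₁ = 347 = a·0 + b·1 (s = 0, t = 1); each new remainder r_{k+1} = r_{k-1} − q_k·r_k inherits s_{k+1} = s_{k-1} − q_k·s_k, t_{k+1} = t_{k-1} − q_k·t_k, so r_k = a·s_k + b·t_k at every step:
  q = 1: r = 41, s = 1 − 1·0 = 1, t = 0 − 1·1 = -1  (check: 388·1 + 347·(-1) = 41)
  q = 8: r = 19, s = 0 − 8·1 = -8, t = 1 − 8·(-1) = 9  (check: 388·(-8) + 347·9 = 19)
  q = 2: r = 3, s = 1 − 2·(-8) = 17, t = -1 − 2·9 = -19  (check: 388·17 + 347·(-19) = 3)
  q = 6: r = 1, s = -8 − 6·17 = -110, t = 9 − 6·(-19) = 123  (check: 388·(-110) + 347·123 = 1)
The row with r = 1 (the gcd) gives the Bezout coefficients s = -110, t = 123.
Result: 388 · (-110) + 347 · (123) = 1.

gcd(388, 347) = 1; s = -110, t = 123 (check: 388·(-110) + 347·123 = 1).


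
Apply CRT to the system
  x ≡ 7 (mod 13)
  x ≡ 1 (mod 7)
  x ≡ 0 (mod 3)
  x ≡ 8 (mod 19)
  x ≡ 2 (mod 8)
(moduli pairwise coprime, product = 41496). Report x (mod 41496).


Product of moduli M = 13 · 7 · 3 · 19 · 8 = 41496.
Merge one congruence at a time:
  Start: x ≡ 7 (mod 13).
  Combine with x ≡ 1 (mod 7); new modulus lcm = 91.
    Write x = 7 + 13·t and substitute into x ≡ 1 (mod 7): 13·t ≡ 1 − 7 = -6 (mod 7).
    Reduce coefficients mod 7: 6·t ≡ 1 (mod 7).
    The inverse of 6 mod 7 is 6 (since 6·6 = 36 = 5·7 + 1), so t ≡ 6·1 = 6 ≡ 6 (mod 7).
    Then x = 7 + 13·6 = 85, valid modulo lcm(13, 7) = 91: x ≡ 85 (mod 91).
  Combine with x ≡ 0 (mod 3); new modulus lcm = 273.
    Write x = 85 + 91·t and substitute into x ≡ 0 (mod 3): 91·t ≡ 0 − 85 = -85 (mod 3).
    Reduce coefficients mod 3: 1·t ≡ 2 (mod 3).
    So t ≡ 2 (mod 3).
    Then x = 85 + 91·2 = 267, valid modulo lcm(91, 3) = 273: x ≡ 267 (mod 273).
  Combine with x ≡ 8 (mod 19); new modulus lcm = 5187.
    Write x = 267 + 273·t and substitute into x ≡ 8 (mod 19): 273·t ≡ 8 − 267 = -259 (mod 19).
    Reduce coefficients mod 19: 7·t ≡ 7 (mod 19).
    The inverse of 7 mod 19 is 11 (since 7·11 = 77 = 4·19 + 1), so t ≡ 11·7 = 77 ≡ 1 (mod 19).
    Then x = 267 + 273·1 = 540, valid modulo lcm(273, 19) = 5187: x ≡ 540 (mod 5187).
  Combine with x ≡ 2 (mod 8); new modulus lcm = 41496.
    Write x = 540 + 5187·t and substitute into x ≡ 2 (mod 8): 5187·t ≡ 2 − 540 = -538 (mod 8).
    Reduce coefficients mod 8: 3·t ≡ 6 (mod 8).
    The inverse of 3 mod 8 is 3 (since 3·3 = 9 = 1·8 + 1), so t ≡ 3·6 = 18 ≡ 2 (mod 8).
    Then x = 540 + 5187·2 = 10914, valid modulo lcm(5187, 8) = 41496: x ≡ 10914 (mod 41496).
Verify against each original: 10914 mod 13 = 7, 10914 mod 7 = 1, 10914 mod 3 = 0, 10914 mod 19 = 8, 10914 mod 8 = 2.

x ≡ 10914 (mod 41496).


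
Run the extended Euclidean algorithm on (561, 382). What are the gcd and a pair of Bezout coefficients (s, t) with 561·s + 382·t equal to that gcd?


Euclidean algorithm on (561, 382) — divide until remainder is 0:
  561 = 1 · 382 + 179
  382 = 2 · 179 + 24
  179 = 7 · 24 + 11
  24 = 2 · 11 + 2
  11 = 5 · 2 + 1
  2 = 2 · 1 + 0
gcd(561, 382) = 1.
Track Bezout coefficients alongside the remainders: start with r₀ = 561 = a·1 + b·0 (s = 1, t = 0) and r₁ = 382 = a·0 + b·1 (s = 0, t = 1); each new remainder r_{k+1} = r_{k-1} − q_k·r_k inherits s_{k+1} = s_{k-1} − q_k·s_k, t_{k+1} = t_{k-1} − q_k·t_k, so r_k = a·s_k + b·t_k at every step:
  q = 1: r = 179, s = 1 − 1·0 = 1, t = 0 − 1·1 = -1  (check: 561·1 + 382·(-1) = 179)
  q = 2: r = 24, s = 0 − 2·1 = -2, t = 1 − 2·(-1) = 3  (check: 561·(-2) + 382·3 = 24)
  q = 7: r = 11, s = 1 − 7·(-2) = 15, t = -1 − 7·3 = -22  (check: 561·15 + 382·(-22) = 11)
  q = 2: r = 2, s = -2 − 2·15 = -32, t = 3 − 2·(-22) = 47  (check: 561·(-32) + 382·47 = 2)
  q = 5: r = 1, s = 15 − 5·(-32) = 175, t = -22 − 5·47 = -257  (check: 561·175 + 382·(-257) = 1)
The row with r = 1 (the gcd) gives the Bezout coefficients s = 175, t = -257.
Result: 561 · (175) + 382 · (-257) = 1.

gcd(561, 382) = 1; s = 175, t = -257 (check: 561·175 + 382·(-257) = 1).


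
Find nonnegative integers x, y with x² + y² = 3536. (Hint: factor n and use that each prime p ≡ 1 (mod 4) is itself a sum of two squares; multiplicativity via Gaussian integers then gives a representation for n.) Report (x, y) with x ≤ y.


Step 1: Factor n = 3536 = 2^4 · 13 · 17.
Step 2: Check the mod-4 condition on each prime factor: 2 = 2 (special); 13 ≡ 1 (mod 4), exponent 1; 17 ≡ 1 (mod 4), exponent 1.
All primes ≡ 3 (mod 4) appear to even exponent (or don't appear), so by the two-squares theorem n IS expressible as a sum of two squares.
Step 3: Build a representation. Group n = k² · m with k = 4 and m = 13 · 17 = 221 (a product of primes ≡ 1 (mod 4)); a representation of m scales to one of n via (k·x)² + (k·y)² = k²(x² + y²). Each prime p ≡ 1 (mod 4) is itself a sum of two squares; find a² by testing p − a² for a perfect square:
  13: 13 − 1² = 12, 13 − 2² = 9 = 3² ⇒ 13 = 2² + 3².
  17: 17 − 1² = 16 = 4² ⇒ 17 = 1² + 4².
  Combine using the Brahmagupta–Fibonacci identity (a² + b²)(c² + d²) = (ac − bd)² + (ad + bc)² = (ac + bd)² + (ad − bc)²:
  13 · 17 = 221: from (2² + 3²)(1² + 4²), take (2·1 − 3·4, 2·4 + 3·1) = (2 − 12, 8 + 3) = (-10, 11); dropping signs (only squares matter) gives (10, 11); check 10² + 11² = 100 + 121 = 221 ✓.
  Scale by k = 4: (4·10, 4·11) = (40, 44).
Step 4: Order so x ≤ y and verify: 40² + 44² = 1600 + 1936 = 3536 = n. ✓

n = 3536 = 40² + 44² (one valid representation with x ≤ y).


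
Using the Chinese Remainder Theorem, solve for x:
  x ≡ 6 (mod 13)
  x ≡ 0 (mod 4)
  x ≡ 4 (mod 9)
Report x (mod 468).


Moduli 13, 4, 9 are pairwise coprime; by CRT there is a unique solution modulo M = 13 · 4 · 9 = 468.
Solve pairwise, accumulating the modulus:
  Start with x ≡ 6 (mod 13).
  Combine with x ≡ 0 (mod 4): since gcd(13, 4) = 1, we get a unique residue mod 52.
    Write x = 6 + 13·t and substitute into x ≡ 0 (mod 4): 13·t ≡ 0 − 6 = -6 (mod 4).
    Reduce coefficients mod 4: 1·t ≡ 2 (mod 4).
    So t ≡ 2 (mod 4).
    Then x = 6 + 13·2 = 32, valid modulo lcm(13, 4) = 52: x ≡ 32 (mod 52).
  Combine with x ≡ 4 (mod 9): since gcd(52, 9) = 1, we get a unique residue mod 468.
    Write x = 32 + 52·t and substitute into x ≡ 4 (mod 9): 52·t ≡ 4 − 32 = -28 (mod 9).
    Reduce coefficients mod 9: 7·t ≡ 8 (mod 9).
    The inverse of 7 mod 9 is 4 (since 7·4 = 28 = 3·9 + 1), so t ≡ 4·8 = 32 ≡ 5 (mod 9).
    Then x = 32 + 52·5 = 292, valid modulo lcm(52, 9) = 468: x ≡ 292 (mod 468).
Verify: 292 mod 13 = 6 ✓, 292 mod 4 = 0 ✓, 292 mod 9 = 4 ✓.

x ≡ 292 (mod 468).


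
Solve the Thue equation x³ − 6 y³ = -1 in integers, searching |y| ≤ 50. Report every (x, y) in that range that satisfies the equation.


The equation is x³ - 6y³ = -1. For fixed y, x³ = 6·y³ − 1, so a solution requires the RHS to be a perfect cube.
Strategy: iterate y from -50 to 50, compute RHS = 6·y³ − 1, and check whether it is a (positive or negative) perfect cube.
Check small values of y:
  y = 0: RHS = -1 = (-1)³ ⇒ x = -1 works.
  y = 1: RHS = 5 is not a perfect cube.
  y = -1: RHS = -7 is not a perfect cube.
  y = 2: RHS = 47 is not a perfect cube.
  y = -2: RHS = -49 is not a perfect cube.
  y = 3: RHS = 161 is not a perfect cube.
  y = -3: RHS = -163 is not a perfect cube.
Continuing the search up to |y| = 50 finds no further solutions beyond those listed.
Collected solutions: (-1, 0).

Solutions (with |y| ≤ 50): (-1, 0).


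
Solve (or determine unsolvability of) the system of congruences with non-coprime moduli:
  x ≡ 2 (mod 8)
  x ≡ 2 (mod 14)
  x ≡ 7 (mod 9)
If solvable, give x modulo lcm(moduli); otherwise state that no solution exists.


Moduli 8, 14, 9 are not pairwise coprime, so CRT works modulo lcm(m_i) when all pairwise compatibility conditions hold.
Pairwise compatibility: gcd(m_i, m_j) must divide a_i - a_j for every pair.
Merge one congruence at a time:
  Start: x ≡ 2 (mod 8).
  Combine with x ≡ 2 (mod 14): gcd(8, 14) = 2; 2 - 2 = 0, which IS divisible by 2, so compatible.
    Write x = 2 + 8·t and substitute into x ≡ 2 (mod 14): 8·t ≡ 2 − 2 = 0 (mod 14).
    Divide the congruence (and modulus) by g = 2: 4·t ≡ 0 (mod 7).
    The inverse of 4 mod 7 is 2 (since 4·2 = 8 = 1·7 + 1), so t ≡ 2·0 = 0 ≡ 0 (mod 7).
    Then x = 2 + 8·0 = 2, valid modulo lcm(8, 14) = 56: x ≡ 2 (mod 56).
  Combine with x ≡ 7 (mod 9): gcd(56, 9) = 1; 7 - 2 = 5, which IS divisible by 1, so compatible.
    Write x = 2 + 56·t and substitute into x ≡ 7 (mod 9): 56·t ≡ 7 − 2 = 5 (mod 9).
    Reduce coefficients mod 9: 2·t ≡ 5 (mod 9).
    The inverse of 2 mod 9 is 5 (since 2·5 = 10 = 1·9 + 1), so t ≡ 5·5 = 25 ≡ 7 (mod 9).
    Then x = 2 + 56·7 = 394, valid modulo lcm(56, 9) = 504: x ≡ 394 (mod 504).
Verify: 394 mod 8 = 2, 394 mod 14 = 2, 394 mod 9 = 7.

x ≡ 394 (mod 504).


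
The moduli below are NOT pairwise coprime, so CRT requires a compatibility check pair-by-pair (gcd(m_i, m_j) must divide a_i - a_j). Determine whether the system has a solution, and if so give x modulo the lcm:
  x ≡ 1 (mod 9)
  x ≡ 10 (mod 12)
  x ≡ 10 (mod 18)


Moduli 9, 12, 18 are not pairwise coprime, so CRT works modulo lcm(m_i) when all pairwise compatibility conditions hold.
Pairwise compatibility: gcd(m_i, m_j) must divide a_i - a_j for every pair.
Merge one congruence at a time:
  Start: x ≡ 1 (mod 9).
  Combine with x ≡ 10 (mod 12): gcd(9, 12) = 3; 10 - 1 = 9, which IS divisible by 3, so compatible.
    Write x = 1 + 9·t and substitute into x ≡ 10 (mod 12): 9·t ≡ 10 − 1 = 9 (mod 12).
    Divide the congruence (and modulus) by g = 3: 3·t ≡ 3 (mod 4).
    The inverse of 3 mod 4 is 3 (since 3·3 = 9 = 2·4 + 1), so t ≡ 3·3 = 9 ≡ 1 (mod 4).
    Then x = 1 + 9·1 = 10, valid modulo lcm(9, 12) = 36: x ≡ 10 (mod 36).
  Combine with x ≡ 10 (mod 18): gcd(36, 18) = 18; 10 - 10 = 0, which IS divisible by 18, so compatible.
    Write x = 10 + 36·t and substitute into x ≡ 10 (mod 18): 36·t ≡ 10 − 10 = 0 (mod 18).
    Divide the congruence (and modulus) by g = 18: 2·t ≡ 0 (mod 1).
    Modulo 1 every t works; take t = 0.
    Then x = 10 + 36·0 = 10, valid modulo lcm(36, 18) = 36: x ≡ 10 (mod 36).
Verify: 10 mod 9 = 1, 10 mod 12 = 10, 10 mod 18 = 10.

x ≡ 10 (mod 36).


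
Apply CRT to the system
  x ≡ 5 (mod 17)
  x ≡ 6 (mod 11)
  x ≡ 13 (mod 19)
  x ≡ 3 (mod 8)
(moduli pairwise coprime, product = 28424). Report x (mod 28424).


Product of moduli M = 17 · 11 · 19 · 8 = 28424.
Merge one congruence at a time:
  Start: x ≡ 5 (mod 17).
  Combine with x ≡ 6 (mod 11); new modulus lcm = 187.
    Write x = 5 + 17·t and substitute into x ≡ 6 (mod 11): 17·t ≡ 6 − 5 = 1 (mod 11).
    Reduce coefficients mod 11: 6·t ≡ 1 (mod 11).
    The inverse of 6 mod 11 is 2 (since 6·2 = 12 = 1·11 + 1), so t ≡ 2·1 = 2 ≡ 2 (mod 11).
    Then x = 5 + 17·2 = 39, valid modulo lcm(17, 11) = 187: x ≡ 39 (mod 187).
  Combine with x ≡ 13 (mod 19); new modulus lcm = 3553.
    Write x = 39 + 187·t and substitute into x ≡ 13 (mod 19): 187·t ≡ 13 − 39 = -26 (mod 19).
    Reduce coefficients mod 19: 16·t ≡ 12 (mod 19).
    The inverse of 16 mod 19 is 6 (since 16·6 = 96 = 5·19 + 1), so t ≡ 6·12 = 72 ≡ 15 (mod 19).
    Then x = 39 + 187·15 = 2844, valid modulo lcm(187, 19) = 3553: x ≡ 2844 (mod 3553).
  Combine with x ≡ 3 (mod 8); new modulus lcm = 28424.
    Write x = 2844 + 3553·t and substitute into x ≡ 3 (mod 8): 3553·t ≡ 3 − 2844 = -2841 (mod 8).
    Reduce coefficients mod 8: 1·t ≡ 7 (mod 8).
    So t ≡ 7 (mod 8).
    Then x = 2844 + 3553·7 = 27715, valid modulo lcm(3553, 8) = 28424: x ≡ 27715 (mod 28424).
Verify against each original: 27715 mod 17 = 5, 27715 mod 11 = 6, 27715 mod 19 = 13, 27715 mod 8 = 3.

x ≡ 27715 (mod 28424).


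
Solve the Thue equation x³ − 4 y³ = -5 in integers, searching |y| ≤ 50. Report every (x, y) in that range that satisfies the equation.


The equation is x³ - 4y³ = -5. For fixed y, x³ = 4·y³ − 5, so a solution requires the RHS to be a perfect cube.
Strategy: iterate y from -50 to 50, compute RHS = 4·y³ − 5, and check whether it is a (positive or negative) perfect cube.
Check small values of y:
  y = 0: RHS = -5 is not a perfect cube.
  y = 1: RHS = -1 = (-1)³ ⇒ x = -1 works.
  y = -1: RHS = -9 is not a perfect cube.
  y = 2: RHS = 27 = (3)³ ⇒ x = 3 works.
  y = -2: RHS = -37 is not a perfect cube.
  y = 3: RHS = 103 is not a perfect cube.
  y = -3: RHS = -113 is not a perfect cube.
Continuing the search up to |y| = 50 finds no further solutions beyond those listed.
Collected solutions: (-1, 1), (3, 2).

Solutions (with |y| ≤ 50): (-1, 1), (3, 2).


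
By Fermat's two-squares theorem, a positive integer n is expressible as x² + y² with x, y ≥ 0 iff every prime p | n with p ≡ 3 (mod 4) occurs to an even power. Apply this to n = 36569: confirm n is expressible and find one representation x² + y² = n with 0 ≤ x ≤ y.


Step 1: Factor n = 36569 = 13 · 29 · 97.
Step 2: Check the mod-4 condition on each prime factor: 13 ≡ 1 (mod 4), exponent 1; 29 ≡ 1 (mod 4), exponent 1; 97 ≡ 1 (mod 4), exponent 1.
All primes ≡ 3 (mod 4) appear to even exponent (or don't appear), so by the two-squares theorem n IS expressible as a sum of two squares.
Step 3: Build a representation. Here n = 13 · 29 · 97 is a product of primes ≡ 1 (mod 4). Each prime p ≡ 1 (mod 4) is itself a sum of two squares; find a² by testing p − a² for a perfect square:
  13: 13 − 1² = 12, 13 − 2² = 9 = 3² ⇒ 13 = 2² + 3².
  29: 29 − 1² = 28, 29 − 2² = 25 = 5² ⇒ 29 = 2² + 5².
  97: 97 − 1² = 96, 97 − 2² = 93, 97 − 3² = 88, 97 − 4² = 81 = 9² ⇒ 97 = 4² + 9².
  Combine using the Brahmagupta–Fibonacci identity (a² + b²)(c² + d²) = (ac − bd)² + (ad + bc)² = (ac + bd)² + (ad − bc)²:
  13 · 29 = 377: from (2² + 3²)(2² + 5²), take (2·2 − 3·5, 2·5 + 3·2) = (4 − 15, 10 + 6) = (-11, 16); dropping signs (only squares matter) gives (11, 16); check 11² + 16² = 121 + 256 = 377 ✓.
  377 · 97 = 36569: from (11² + 16²)(4² + 9²), take (11·4 − 16·9, 11·9 + 16·4) = (44 − 144, 99 + 64) = (-100, 163); dropping signs (only squares matter) gives (100, 163); check 100² + 163² = 10000 + 26569 = 36569 ✓.
Step 4: Order so x ≤ y and verify: 100² + 163² = 10000 + 26569 = 36569 = n. ✓

n = 36569 = 100² + 163² (one valid representation with x ≤ y).


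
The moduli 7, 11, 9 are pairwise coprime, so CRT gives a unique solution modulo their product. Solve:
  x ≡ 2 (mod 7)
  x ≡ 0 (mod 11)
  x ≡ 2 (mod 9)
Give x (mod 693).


Moduli 7, 11, 9 are pairwise coprime; by CRT there is a unique solution modulo M = 7 · 11 · 9 = 693.
Solve pairwise, accumulating the modulus:
  Start with x ≡ 2 (mod 7).
  Combine with x ≡ 0 (mod 11): since gcd(7, 11) = 1, we get a unique residue mod 77.
    Write x = 2 + 7·t and substitute into x ≡ 0 (mod 11): 7·t ≡ 0 − 2 = -2 (mod 11).
    Reduce coefficients mod 11: 7·t ≡ 9 (mod 11).
    The inverse of 7 mod 11 is 8 (since 7·8 = 56 = 5·11 + 1), so t ≡ 8·9 = 72 ≡ 6 (mod 11).
    Then x = 2 + 7·6 = 44, valid modulo lcm(7, 11) = 77: x ≡ 44 (mod 77).
  Combine with x ≡ 2 (mod 9): since gcd(77, 9) = 1, we get a unique residue mod 693.
    Write x = 44 + 77·t and substitute into x ≡ 2 (mod 9): 77·t ≡ 2 − 44 = -42 (mod 9).
    Reduce coefficients mod 9: 5·t ≡ 3 (mod 9).
    The inverse of 5 mod 9 is 2 (since 5·2 = 10 = 1·9 + 1), so t ≡ 2·3 = 6 ≡ 6 (mod 9).
    Then x = 44 + 77·6 = 506, valid modulo lcm(77, 9) = 693: x ≡ 506 (mod 693).
Verify: 506 mod 7 = 2 ✓, 506 mod 11 = 0 ✓, 506 mod 9 = 2 ✓.

x ≡ 506 (mod 693).


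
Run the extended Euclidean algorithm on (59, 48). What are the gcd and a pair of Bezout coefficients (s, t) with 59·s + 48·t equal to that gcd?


Euclidean algorithm on (59, 48) — divide until remainder is 0:
  59 = 1 · 48 + 11
  48 = 4 · 11 + 4
  11 = 2 · 4 + 3
  4 = 1 · 3 + 1
  3 = 3 · 1 + 0
gcd(59, 48) = 1.
Track Bezout coefficients alongside the remainders: start with r₀ = 59 = a·1 + b·0 (s = 1, t = 0) and r₁ = 48 = a·0 + b·1 (s = 0, t = 1); each new remainder r_{k+1} = r_{k-1} − q_k·r_k inherits s_{k+1} = s_{k-1} − q_k·s_k, t_{k+1} = t_{k-1} − q_k·t_k, so r_k = a·s_k + b·t_k at every step:
  q = 1: r = 11, s = 1 − 1·0 = 1, t = 0 − 1·1 = -1  (check: 59·1 + 48·(-1) = 11)
  q = 4: r = 4, s = 0 − 4·1 = -4, t = 1 − 4·(-1) = 5  (check: 59·(-4) + 48·5 = 4)
  q = 2: r = 3, s = 1 − 2·(-4) = 9, t = -1 − 2·5 = -11  (check: 59·9 + 48·(-11) = 3)
  q = 1: r = 1, s = -4 − 1·9 = -13, t = 5 − 1·(-11) = 16  (check: 59·(-13) + 48·16 = 1)
The row with r = 1 (the gcd) gives the Bezout coefficients s = -13, t = 16.
Result: 59 · (-13) + 48 · (16) = 1.

gcd(59, 48) = 1; s = -13, t = 16 (check: 59·(-13) + 48·16 = 1).


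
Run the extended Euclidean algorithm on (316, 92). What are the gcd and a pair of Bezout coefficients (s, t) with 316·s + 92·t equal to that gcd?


Euclidean algorithm on (316, 92) — divide until remainder is 0:
  316 = 3 · 92 + 40
  92 = 2 · 40 + 12
  40 = 3 · 12 + 4
  12 = 3 · 4 + 0
gcd(316, 92) = 4.
Track Bezout coefficients alongside the remainders: start with r₀ = 316 = a·1 + b·0 (s = 1, t = 0) and r₁ = 92 = a·0 + b·1 (s = 0, t = 1); each new remainder r_{k+1} = r_{k-1} − q_k·r_k inherits s_{k+1} = s_{k-1} − q_k·s_k, t_{k+1} = t_{k-1} − q_k·t_k, so r_k = a·s_k + b·t_k at every step:
  q = 3: r = 40, s = 1 − 3·0 = 1, t = 0 − 3·1 = -3  (check: 316·1 + 92·(-3) = 40)
  q = 2: r = 12, s = 0 − 2·1 = -2, t = 1 − 2·(-3) = 7  (check: 316·(-2) + 92·7 = 12)
  q = 3: r = 4, s = 1 − 3·(-2) = 7, t = -3 − 3·7 = -24  (check: 316·7 + 92·(-24) = 4)
The row with r = 4 (the gcd) gives the Bezout coefficients s = 7, t = -24.
Result: 316 · (7) + 92 · (-24) = 4.

gcd(316, 92) = 4; s = 7, t = -24 (check: 316·7 + 92·(-24) = 4).


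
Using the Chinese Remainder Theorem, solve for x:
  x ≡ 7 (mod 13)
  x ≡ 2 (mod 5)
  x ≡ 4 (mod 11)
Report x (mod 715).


Moduli 13, 5, 11 are pairwise coprime; by CRT there is a unique solution modulo M = 13 · 5 · 11 = 715.
Solve pairwise, accumulating the modulus:
  Start with x ≡ 7 (mod 13).
  Combine with x ≡ 2 (mod 5): since gcd(13, 5) = 1, we get a unique residue mod 65.
    Write x = 7 + 13·t and substitute into x ≡ 2 (mod 5): 13·t ≡ 2 − 7 = -5 (mod 5).
    Reduce coefficients mod 5: 3·t ≡ 0 (mod 5).
    The inverse of 3 mod 5 is 2 (since 3·2 = 6 = 1·5 + 1), so t ≡ 2·0 = 0 ≡ 0 (mod 5).
    Then x = 7 + 13·0 = 7, valid modulo lcm(13, 5) = 65: x ≡ 7 (mod 65).
  Combine with x ≡ 4 (mod 11): since gcd(65, 11) = 1, we get a unique residue mod 715.
    Write x = 7 + 65·t and substitute into x ≡ 4 (mod 11): 65·t ≡ 4 − 7 = -3 (mod 11).
    Reduce coefficients mod 11: 10·t ≡ 8 (mod 11).
    The inverse of 10 mod 11 is 10 (since 10·10 = 100 = 9·11 + 1), so t ≡ 10·8 = 80 ≡ 3 (mod 11).
    Then x = 7 + 65·3 = 202, valid modulo lcm(65, 11) = 715: x ≡ 202 (mod 715).
Verify: 202 mod 13 = 7 ✓, 202 mod 5 = 2 ✓, 202 mod 11 = 4 ✓.

x ≡ 202 (mod 715).


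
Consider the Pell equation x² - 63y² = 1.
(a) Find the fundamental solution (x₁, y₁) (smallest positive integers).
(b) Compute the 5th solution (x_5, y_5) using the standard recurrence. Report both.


Step 1: Find the fundamental solution (x₁, y₁) of x² - 63y² = 1.
  Expand √63 as a continued fraction. a₀ = ⌊√63⌋ = 7; iterate m_{k+1} = d_k·a_k − m_k, d_{k+1} = (63 − m_{k+1}²)/d_k, a_{k+1} = ⌊(a₀ + m_{k+1})/d_{k+1}⌋ (starting m₀ = 0, d₀ = 1), with convergents p_k = a_k·p_{k-1} + p_{k-2}, q_k = a_k·q_{k-1} + q_{k-2} (p₋₁ = 1, q₋₁ = 0):
  k = 0: a₀ = 7; p₀/q₀ = 7/1; p₀² − 63·q₀² = 49 − 63 = -14.
  k = 1: m = 7, d = 14, a = ⌊(7 + 7)/14⌋ = 1; p/q = (1·7 + 1)/(1·1 + 0) = 8/1; p² − 63·q² = 64 − 63 = 1.
  The first convergent with p² − 63·q² = 1 gives the fundamental solution (x₁, y₁) = (8, 1).
Step 2: Apply the recurrence (x_{n+1}, y_{n+1}) = (x₁x_n + 63y₁y_n, x₁y_n + y₁x_n) repeatedly.
  From (x_1, y_1) = (8, 1): x_2 = 8·8 + 63·1·1 = 127; y_2 = 8·1 + 1·8 = 16.
  From (x_2, y_2) = (127, 16): x_3 = 8·127 + 63·1·16 = 2024; y_3 = 8·16 + 1·127 = 255.
  From (x_3, y_3) = (2024, 255): x_4 = 8·2024 + 63·1·255 = 32257; y_4 = 8·255 + 1·2024 = 4064.
  From (x_4, y_4) = (32257, 4064): x_5 = 8·32257 + 63·1·4064 = 514088; y_5 = 8·4064 + 1·32257 = 64769.
Step 3: Verify x_5² - 63·y_5² = 264286471744 - 264286471743 = 1 (should be 1). ✓

(x_1, y_1) = (8, 1); (x_5, y_5) = (514088, 64769).


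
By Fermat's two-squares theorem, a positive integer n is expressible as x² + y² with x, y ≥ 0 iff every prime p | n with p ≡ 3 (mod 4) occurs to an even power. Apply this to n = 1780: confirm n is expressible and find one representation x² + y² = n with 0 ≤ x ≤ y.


Step 1: Factor n = 1780 = 2^2 · 5 · 89.
Step 2: Check the mod-4 condition on each prime factor: 2 = 2 (special); 5 ≡ 1 (mod 4), exponent 1; 89 ≡ 1 (mod 4), exponent 1.
All primes ≡ 3 (mod 4) appear to even exponent (or don't appear), so by the two-squares theorem n IS expressible as a sum of two squares.
Step 3: Build a representation. Group n = k² · m with k = 2 and m = 5 · 89 = 445 (a product of primes ≡ 1 (mod 4)); a representation of m scales to one of n via (k·x)² + (k·y)² = k²(x² + y²). Each prime p ≡ 1 (mod 4) is itself a sum of two squares; find a² by testing p − a² for a perfect square:
  5: 5 − 1² = 4 = 2² ⇒ 5 = 1² + 2².
  89: 89 − 1² = 88, 89 − 2² = 85, 89 − 3² = 80, 89 − 4² = 73, 89 − 5² = 64 = 8² ⇒ 89 = 5² + 8².
  Combine using the Brahmagupta–Fibonacci identity (a² + b²)(c² + d²) = (ac − bd)² + (ad + bc)² = (ac + bd)² + (ad − bc)²:
  5 · 89 = 445: from (1² + 2²)(5² + 8²), take (1·5 − 2·8, 1·8 + 2·5) = (5 − 16, 8 + 10) = (-11, 18); dropping signs (only squares matter) gives (11, 18); check 11² + 18² = 121 + 324 = 445 ✓.
  Scale by k = 2: (2·11, 2·18) = (22, 36).
Step 4: Order so x ≤ y and verify: 22² + 36² = 484 + 1296 = 1780 = n. ✓

n = 1780 = 22² + 36² (one valid representation with x ≤ y).


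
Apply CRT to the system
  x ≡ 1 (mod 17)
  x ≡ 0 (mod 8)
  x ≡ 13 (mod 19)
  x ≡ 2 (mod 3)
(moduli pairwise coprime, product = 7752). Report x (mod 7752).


Product of moduli M = 17 · 8 · 19 · 3 = 7752.
Merge one congruence at a time:
  Start: x ≡ 1 (mod 17).
  Combine with x ≡ 0 (mod 8); new modulus lcm = 136.
    Write x = 1 + 17·t and substitute into x ≡ 0 (mod 8): 17·t ≡ 0 − 1 = -1 (mod 8).
    Reduce coefficients mod 8: 1·t ≡ 7 (mod 8).
    So t ≡ 7 (mod 8).
    Then x = 1 + 17·7 = 120, valid modulo lcm(17, 8) = 136: x ≡ 120 (mod 136).
  Combine with x ≡ 13 (mod 19); new modulus lcm = 2584.
    Write x = 120 + 136·t and substitute into x ≡ 13 (mod 19): 136·t ≡ 13 − 120 = -107 (mod 19).
    Reduce coefficients mod 19: 3·t ≡ 7 (mod 19).
    The inverse of 3 mod 19 is 13 (since 3·13 = 39 = 2·19 + 1), so t ≡ 13·7 = 91 ≡ 15 (mod 19).
    Then x = 120 + 136·15 = 2160, valid modulo lcm(136, 19) = 2584: x ≡ 2160 (mod 2584).
  Combine with x ≡ 2 (mod 3); new modulus lcm = 7752.
    Write x = 2160 + 2584·t and substitute into x ≡ 2 (mod 3): 2584·t ≡ 2 − 2160 = -2158 (mod 3).
    Reduce coefficients mod 3: 1·t ≡ 2 (mod 3).
    So t ≡ 2 (mod 3).
    Then x = 2160 + 2584·2 = 7328, valid modulo lcm(2584, 3) = 7752: x ≡ 7328 (mod 7752).
Verify against each original: 7328 mod 17 = 1, 7328 mod 8 = 0, 7328 mod 19 = 13, 7328 mod 3 = 2.

x ≡ 7328 (mod 7752).


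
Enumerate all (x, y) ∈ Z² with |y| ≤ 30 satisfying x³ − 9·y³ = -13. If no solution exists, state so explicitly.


The equation is x³ - 9y³ = -13. For fixed y, x³ = 9·y³ − 13, so a solution requires the RHS to be a perfect cube.
Strategy: iterate y from -30 to 30, compute RHS = 9·y³ − 13, and check whether it is a (positive or negative) perfect cube.
Check small values of y:
  y = 0: RHS = -13 is not a perfect cube.
  y = 1: RHS = -4 is not a perfect cube.
  y = -1: RHS = -22 is not a perfect cube.
  y = 2: RHS = 59 is not a perfect cube.
  y = -2: RHS = -85 is not a perfect cube.
  y = 3: RHS = 230 is not a perfect cube.
  y = -3: RHS = -256 is not a perfect cube.
Continuing the search up to |y| = 30 finds no solutions either.
No (x, y) in the scanned range satisfies the equation.

No integer solutions with |y| ≤ 30.


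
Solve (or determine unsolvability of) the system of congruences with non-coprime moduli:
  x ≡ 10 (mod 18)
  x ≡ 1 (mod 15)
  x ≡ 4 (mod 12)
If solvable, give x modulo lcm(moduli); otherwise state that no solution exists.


Moduli 18, 15, 12 are not pairwise coprime, so CRT works modulo lcm(m_i) when all pairwise compatibility conditions hold.
Pairwise compatibility: gcd(m_i, m_j) must divide a_i - a_j for every pair.
Merge one congruence at a time:
  Start: x ≡ 10 (mod 18).
  Combine with x ≡ 1 (mod 15): gcd(18, 15) = 3; 1 - 10 = -9, which IS divisible by 3, so compatible.
    Write x = 10 + 18·t and substitute into x ≡ 1 (mod 15): 18·t ≡ 1 − 10 = -9 (mod 15).
    Divide the congruence (and modulus) by g = 3: 6·t ≡ -3 (mod 5).
    Reduce coefficients mod 5: 1·t ≡ 2 (mod 5).
    So t ≡ 2 (mod 5).
    Then x = 10 + 18·2 = 46, valid modulo lcm(18, 15) = 90: x ≡ 46 (mod 90).
  Combine with x ≡ 4 (mod 12): gcd(90, 12) = 6; 4 - 46 = -42, which IS divisible by 6, so compatible.
    Write x = 46 + 90·t and substitute into x ≡ 4 (mod 12): 90·t ≡ 4 − 46 = -42 (mod 12).
    Divide the congruence (and modulus) by g = 6: 15·t ≡ -7 (mod 2).
    Reduce coefficients mod 2: 1·t ≡ 1 (mod 2).
    So t ≡ 1 (mod 2).
    Then x = 46 + 90·1 = 136, valid modulo lcm(90, 12) = 180: x ≡ 136 (mod 180).
Verify: 136 mod 18 = 10, 136 mod 15 = 1, 136 mod 12 = 4.

x ≡ 136 (mod 180).


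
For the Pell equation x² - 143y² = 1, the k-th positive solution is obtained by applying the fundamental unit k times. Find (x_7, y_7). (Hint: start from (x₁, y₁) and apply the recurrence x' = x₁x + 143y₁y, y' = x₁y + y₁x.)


Step 1: Find the fundamental solution (x₁, y₁) of x² - 143y² = 1.
  Expand √143 as a continued fraction. a₀ = ⌊√143⌋ = 11; iterate m_{k+1} = d_k·a_k − m_k, d_{k+1} = (143 − m_{k+1}²)/d_k, a_{k+1} = ⌊(a₀ + m_{k+1})/d_{k+1}⌋ (starting m₀ = 0, d₀ = 1), with convergents p_k = a_k·p_{k-1} + p_{k-2}, q_k = a_k·q_{k-1} + q_{k-2} (p₋₁ = 1, q₋₁ = 0):
  k = 0: a₀ = 11; p₀/q₀ = 11/1; p₀² − 143·q₀² = 121 − 143 = -22.
  k = 1: m = 11, d = 22, a = ⌊(11 + 11)/22⌋ = 1; p/q = (1·11 + 1)/(1·1 + 0) = 12/1; p² − 143·q² = 144 − 143 = 1.
  The first convergent with p² − 143·q² = 1 gives the fundamental solution (x₁, y₁) = (12, 1).
Step 2: Apply the recurrence (x_{n+1}, y_{n+1}) = (x₁x_n + 143y₁y_n, x₁y_n + y₁x_n) repeatedly.
  From (x_1, y_1) = (12, 1): x_2 = 12·12 + 143·1·1 = 287; y_2 = 12·1 + 1·12 = 24.
  From (x_2, y_2) = (287, 24): x_3 = 12·287 + 143·1·24 = 6876; y_3 = 12·24 + 1·287 = 575.
  From (x_3, y_3) = (6876, 575): x_4 = 12·6876 + 143·1·575 = 164737; y_4 = 12·575 + 1·6876 = 13776.
  From (x_4, y_4) = (164737, 13776): x_5 = 12·164737 + 143·1·13776 = 3946812; y_5 = 12·13776 + 1·164737 = 330049.
  From (x_5, y_5) = (3946812, 330049): x_6 = 12·3946812 + 143·1·330049 = 94558751; y_6 = 12·330049 + 1·3946812 = 7907400.
  From (x_6, y_6) = (94558751, 7907400): x_7 = 12·94558751 + 143·1·7907400 = 2265463212; y_7 = 12·7907400 + 1·94558751 = 189447551.
Step 3: Verify x_7² - 143·y_7² = 5132323564925356944 - 5132323564925356943 = 1 (should be 1). ✓

(x_1, y_1) = (12, 1); (x_7, y_7) = (2265463212, 189447551).


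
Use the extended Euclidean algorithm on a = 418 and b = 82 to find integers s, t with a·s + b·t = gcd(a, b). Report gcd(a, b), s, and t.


Euclidean algorithm on (418, 82) — divide until remainder is 0:
  418 = 5 · 82 + 8
  82 = 10 · 8 + 2
  8 = 4 · 2 + 0
gcd(418, 82) = 2.
Track Bezout coefficients alongside the remainders: start with r₀ = 418 = a·1 + b·0 (s = 1, t = 0) and r₁ = 82 = a·0 + b·1 (s = 0, t = 1); each new remainder r_{k+1} = r_{k-1} − q_k·r_k inherits s_{k+1} = s_{k-1} − q_k·s_k, t_{k+1} = t_{k-1} − q_k·t_k, so r_k = a·s_k + b·t_k at every step:
  q = 5: r = 8, s = 1 − 5·0 = 1, t = 0 − 5·1 = -5  (check: 418·1 + 82·(-5) = 8)
  q = 10: r = 2, s = 0 − 10·1 = -10, t = 1 − 10·(-5) = 51  (check: 418·(-10) + 82·51 = 2)
The row with r = 2 (the gcd) gives the Bezout coefficients s = -10, t = 51.
Result: 418 · (-10) + 82 · (51) = 2.

gcd(418, 82) = 2; s = -10, t = 51 (check: 418·(-10) + 82·51 = 2).


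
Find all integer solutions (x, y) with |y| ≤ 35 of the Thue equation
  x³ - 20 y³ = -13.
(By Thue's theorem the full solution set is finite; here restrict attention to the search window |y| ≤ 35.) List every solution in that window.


The equation is x³ - 20y³ = -13. For fixed y, x³ = 20·y³ − 13, so a solution requires the RHS to be a perfect cube.
Strategy: iterate y from -35 to 35, compute RHS = 20·y³ − 13, and check whether it is a (positive or negative) perfect cube.
Check small values of y:
  y = 0: RHS = -13 is not a perfect cube.
  y = 1: RHS = 7 is not a perfect cube.
  y = -1: RHS = -33 is not a perfect cube.
  y = 2: RHS = 147 is not a perfect cube.
  y = -2: RHS = -173 is not a perfect cube.
  y = 3: RHS = 527 is not a perfect cube.
  y = -3: RHS = -553 is not a perfect cube.
Continuing the search up to |y| = 35 finds no solutions either.
No (x, y) in the scanned range satisfies the equation.

No integer solutions with |y| ≤ 35.


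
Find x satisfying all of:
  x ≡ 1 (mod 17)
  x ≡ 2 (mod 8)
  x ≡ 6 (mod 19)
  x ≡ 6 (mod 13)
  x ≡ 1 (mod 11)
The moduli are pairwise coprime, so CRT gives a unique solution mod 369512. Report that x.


Product of moduli M = 17 · 8 · 19 · 13 · 11 = 369512.
Merge one congruence at a time:
  Start: x ≡ 1 (mod 17).
  Combine with x ≡ 2 (mod 8); new modulus lcm = 136.
    Write x = 1 + 17·t and substitute into x ≡ 2 (mod 8): 17·t ≡ 2 − 1 = 1 (mod 8).
    Reduce coefficients mod 8: 1·t ≡ 1 (mod 8).
    So t ≡ 1 (mod 8).
    Then x = 1 + 17·1 = 18, valid modulo lcm(17, 8) = 136: x ≡ 18 (mod 136).
  Combine with x ≡ 6 (mod 19); new modulus lcm = 2584.
    Write x = 18 + 136·t and substitute into x ≡ 6 (mod 19): 136·t ≡ 6 − 18 = -12 (mod 19).
    Reduce coefficients mod 19: 3·t ≡ 7 (mod 19).
    The inverse of 3 mod 19 is 13 (since 3·13 = 39 = 2·19 + 1), so t ≡ 13·7 = 91 ≡ 15 (mod 19).
    Then x = 18 + 136·15 = 2058, valid modulo lcm(136, 19) = 2584: x ≡ 2058 (mod 2584).
  Combine with x ≡ 6 (mod 13); new modulus lcm = 33592.
    Write x = 2058 + 2584·t and substitute into x ≡ 6 (mod 13): 2584·t ≡ 6 − 2058 = -2052 (mod 13).
    Reduce coefficients mod 13: 10·t ≡ 2 (mod 13).
    The inverse of 10 mod 13 is 4 (since 10·4 = 40 = 3·13 + 1), so t ≡ 4·2 = 8 ≡ 8 (mod 13).
    Then x = 2058 + 2584·8 = 22730, valid modulo lcm(2584, 13) = 33592: x ≡ 22730 (mod 33592).
  Combine with x ≡ 1 (mod 11); new modulus lcm = 369512.
    Write x = 22730 + 33592·t and substitute into x ≡ 1 (mod 11): 33592·t ≡ 1 − 22730 = -22729 (mod 11).
    Reduce coefficients mod 11: 9·t ≡ 8 (mod 11).
    The inverse of 9 mod 11 is 5 (since 9·5 = 45 = 4·11 + 1), so t ≡ 5·8 = 40 ≡ 7 (mod 11).
    Then x = 22730 + 33592·7 = 257874, valid modulo lcm(33592, 11) = 369512: x ≡ 257874 (mod 369512).
Verify against each original: 257874 mod 17 = 1, 257874 mod 8 = 2, 257874 mod 19 = 6, 257874 mod 13 = 6, 257874 mod 11 = 1.

x ≡ 257874 (mod 369512).


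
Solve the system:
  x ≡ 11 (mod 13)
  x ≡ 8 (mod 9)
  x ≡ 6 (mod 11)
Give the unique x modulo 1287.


Moduli 13, 9, 11 are pairwise coprime; by CRT there is a unique solution modulo M = 13 · 9 · 11 = 1287.
Solve pairwise, accumulating the modulus:
  Start with x ≡ 11 (mod 13).
  Combine with x ≡ 8 (mod 9): since gcd(13, 9) = 1, we get a unique residue mod 117.
    Write x = 11 + 13·t and substitute into x ≡ 8 (mod 9): 13·t ≡ 8 − 11 = -3 (mod 9).
    Reduce coefficients mod 9: 4·t ≡ 6 (mod 9).
    The inverse of 4 mod 9 is 7 (since 4·7 = 28 = 3·9 + 1), so t ≡ 7·6 = 42 ≡ 6 (mod 9).
    Then x = 11 + 13·6 = 89, valid modulo lcm(13, 9) = 117: x ≡ 89 (mod 117).
  Combine with x ≡ 6 (mod 11): since gcd(117, 11) = 1, we get a unique residue mod 1287.
    Write x = 89 + 117·t and substitute into x ≡ 6 (mod 11): 117·t ≡ 6 − 89 = -83 (mod 11).
    Reduce coefficients mod 11: 7·t ≡ 5 (mod 11).
    The inverse of 7 mod 11 is 8 (since 7·8 = 56 = 5·11 + 1), so t ≡ 8·5 = 40 ≡ 7 (mod 11).
    Then x = 89 + 117·7 = 908, valid modulo lcm(117, 11) = 1287: x ≡ 908 (mod 1287).
Verify: 908 mod 13 = 11 ✓, 908 mod 9 = 8 ✓, 908 mod 11 = 6 ✓.

x ≡ 908 (mod 1287).
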